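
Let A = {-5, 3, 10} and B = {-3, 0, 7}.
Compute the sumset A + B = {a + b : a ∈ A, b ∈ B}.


A + B = {a + b : a ∈ A, b ∈ B}.
Enumerate all |A|·|B| = 3·3 = 9 pairs (a, b) and collect distinct sums.
a = -5: -5+-3=-8, -5+0=-5, -5+7=2
a = 3: 3+-3=0, 3+0=3, 3+7=10
a = 10: 10+-3=7, 10+0=10, 10+7=17
Collecting distinct sums: A + B = {-8, -5, 0, 2, 3, 7, 10, 17}
|A + B| = 8

A + B = {-8, -5, 0, 2, 3, 7, 10, 17}


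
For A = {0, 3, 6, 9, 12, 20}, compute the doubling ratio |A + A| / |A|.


|A| = 6.
Compute A + A by enumerating all 36 pairs.
A + A = {0, 3, 6, 9, 12, 15, 18, 20, 21, 23, 24, 26, 29, 32, 40}, so |A + A| = 15.
K = |A + A| / |A| = 15/6 = 5/2 ≈ 2.5000.
Reference: AP of size 6 gives K = 11/6 ≈ 1.8333; a fully generic set of size 6 gives K ≈ 3.5000.

|A| = 6, |A + A| = 15, K = 15/6 = 5/2.


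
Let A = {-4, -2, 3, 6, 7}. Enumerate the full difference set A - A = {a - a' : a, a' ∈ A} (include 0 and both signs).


A - A = {a - a' : a, a' ∈ A}.
Compute a - a' for each ordered pair (a, a'):
a = -4: -4--4=0, -4--2=-2, -4-3=-7, -4-6=-10, -4-7=-11
a = -2: -2--4=2, -2--2=0, -2-3=-5, -2-6=-8, -2-7=-9
a = 3: 3--4=7, 3--2=5, 3-3=0, 3-6=-3, 3-7=-4
a = 6: 6--4=10, 6--2=8, 6-3=3, 6-6=0, 6-7=-1
a = 7: 7--4=11, 7--2=9, 7-3=4, 7-6=1, 7-7=0
Collecting distinct values (and noting 0 appears from a-a):
A - A = {-11, -10, -9, -8, -7, -5, -4, -3, -2, -1, 0, 1, 2, 3, 4, 5, 7, 8, 9, 10, 11}
|A - A| = 21

A - A = {-11, -10, -9, -8, -7, -5, -4, -3, -2, -1, 0, 1, 2, 3, 4, 5, 7, 8, 9, 10, 11}


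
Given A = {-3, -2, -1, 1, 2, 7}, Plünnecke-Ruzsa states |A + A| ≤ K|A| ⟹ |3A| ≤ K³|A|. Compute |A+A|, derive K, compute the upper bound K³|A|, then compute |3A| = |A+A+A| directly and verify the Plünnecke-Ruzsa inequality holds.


|A| = 6.
Step 1: Compute A + A by enumerating all 36 pairs.
A + A = {-6, -5, -4, -3, -2, -1, 0, 1, 2, 3, 4, 5, 6, 8, 9, 14}, so |A + A| = 16.
Step 2: Doubling constant K = |A + A|/|A| = 16/6 = 16/6 ≈ 2.6667.
Step 3: Plünnecke-Ruzsa gives |3A| ≤ K³·|A| = (2.6667)³ · 6 ≈ 113.7778.
Step 4: Compute 3A = A + A + A directly by enumerating all triples (a,b,c) ∈ A³; |3A| = 26.
Step 5: Check 26 ≤ 113.7778? Yes ✓.

K = 16/6, Plünnecke-Ruzsa bound K³|A| ≈ 113.7778, |3A| = 26, inequality holds.


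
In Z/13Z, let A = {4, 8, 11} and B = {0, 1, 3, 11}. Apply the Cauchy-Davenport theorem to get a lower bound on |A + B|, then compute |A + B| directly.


Cauchy-Davenport: |A + B| ≥ min(p, |A| + |B| - 1) for A, B nonempty in Z/pZ.
|A| = 3, |B| = 4, p = 13.
CD lower bound = min(13, 3 + 4 - 1) = min(13, 6) = 6.
Compute A + B mod 13 directly:
a = 4: 4+0=4, 4+1=5, 4+3=7, 4+11=2
a = 8: 8+0=8, 8+1=9, 8+3=11, 8+11=6
a = 11: 11+0=11, 11+1=12, 11+3=1, 11+11=9
A + B = {1, 2, 4, 5, 6, 7, 8, 9, 11, 12}, so |A + B| = 10.
Verify: 10 ≥ 6? Yes ✓.

CD lower bound = 6, actual |A + B| = 10.


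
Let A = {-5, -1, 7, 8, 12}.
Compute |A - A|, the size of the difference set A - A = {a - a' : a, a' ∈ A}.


A - A = {a - a' : a, a' ∈ A}; |A| = 5.
Bounds: 2|A|-1 ≤ |A - A| ≤ |A|² - |A| + 1, i.e. 9 ≤ |A - A| ≤ 21.
Note: 0 ∈ A - A always (from a - a). The set is symmetric: if d ∈ A - A then -d ∈ A - A.
Enumerate nonzero differences d = a - a' with a > a' (then include -d):
Positive differences: {1, 4, 5, 8, 9, 12, 13, 17}
Full difference set: {0} ∪ (positive diffs) ∪ (negative diffs).
|A - A| = 1 + 2·8 = 17 (matches direct enumeration: 17).

|A - A| = 17


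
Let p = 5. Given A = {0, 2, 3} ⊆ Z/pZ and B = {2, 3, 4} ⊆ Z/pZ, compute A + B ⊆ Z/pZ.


Work in Z/5Z: reduce every sum a + b modulo 5.
Enumerate all 9 pairs:
a = 0: 0+2=2, 0+3=3, 0+4=4
a = 2: 2+2=4, 2+3=0, 2+4=1
a = 3: 3+2=0, 3+3=1, 3+4=2
Distinct residues collected: {0, 1, 2, 3, 4}
|A + B| = 5 (out of 5 total residues).

A + B = {0, 1, 2, 3, 4}


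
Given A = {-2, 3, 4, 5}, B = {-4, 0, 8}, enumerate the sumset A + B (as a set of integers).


A + B = {a + b : a ∈ A, b ∈ B}.
Enumerate all |A|·|B| = 4·3 = 12 pairs (a, b) and collect distinct sums.
a = -2: -2+-4=-6, -2+0=-2, -2+8=6
a = 3: 3+-4=-1, 3+0=3, 3+8=11
a = 4: 4+-4=0, 4+0=4, 4+8=12
a = 5: 5+-4=1, 5+0=5, 5+8=13
Collecting distinct sums: A + B = {-6, -2, -1, 0, 1, 3, 4, 5, 6, 11, 12, 13}
|A + B| = 12

A + B = {-6, -2, -1, 0, 1, 3, 4, 5, 6, 11, 12, 13}


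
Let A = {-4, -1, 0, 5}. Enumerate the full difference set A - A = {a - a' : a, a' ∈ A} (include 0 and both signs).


A - A = {a - a' : a, a' ∈ A}.
Compute a - a' for each ordered pair (a, a'):
a = -4: -4--4=0, -4--1=-3, -4-0=-4, -4-5=-9
a = -1: -1--4=3, -1--1=0, -1-0=-1, -1-5=-6
a = 0: 0--4=4, 0--1=1, 0-0=0, 0-5=-5
a = 5: 5--4=9, 5--1=6, 5-0=5, 5-5=0
Collecting distinct values (and noting 0 appears from a-a):
A - A = {-9, -6, -5, -4, -3, -1, 0, 1, 3, 4, 5, 6, 9}
|A - A| = 13

A - A = {-9, -6, -5, -4, -3, -1, 0, 1, 3, 4, 5, 6, 9}


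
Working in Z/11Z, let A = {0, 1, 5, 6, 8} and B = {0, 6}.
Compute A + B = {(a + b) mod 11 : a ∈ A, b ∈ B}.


Work in Z/11Z: reduce every sum a + b modulo 11.
Enumerate all 10 pairs:
a = 0: 0+0=0, 0+6=6
a = 1: 1+0=1, 1+6=7
a = 5: 5+0=5, 5+6=0
a = 6: 6+0=6, 6+6=1
a = 8: 8+0=8, 8+6=3
Distinct residues collected: {0, 1, 3, 5, 6, 7, 8}
|A + B| = 7 (out of 11 total residues).

A + B = {0, 1, 3, 5, 6, 7, 8}


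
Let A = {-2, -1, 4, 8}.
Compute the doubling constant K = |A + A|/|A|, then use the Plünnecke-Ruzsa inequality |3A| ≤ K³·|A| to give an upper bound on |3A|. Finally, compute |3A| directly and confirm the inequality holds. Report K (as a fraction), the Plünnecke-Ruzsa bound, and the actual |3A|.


|A| = 4.
Step 1: Compute A + A by enumerating all 16 pairs.
A + A = {-4, -3, -2, 2, 3, 6, 7, 8, 12, 16}, so |A + A| = 10.
Step 2: Doubling constant K = |A + A|/|A| = 10/4 = 10/4 ≈ 2.5000.
Step 3: Plünnecke-Ruzsa gives |3A| ≤ K³·|A| = (2.5000)³ · 4 ≈ 62.5000.
Step 4: Compute 3A = A + A + A directly by enumerating all triples (a,b,c) ∈ A³; |3A| = 19.
Step 5: Check 19 ≤ 62.5000? Yes ✓.

K = 10/4, Plünnecke-Ruzsa bound K³|A| ≈ 62.5000, |3A| = 19, inequality holds.


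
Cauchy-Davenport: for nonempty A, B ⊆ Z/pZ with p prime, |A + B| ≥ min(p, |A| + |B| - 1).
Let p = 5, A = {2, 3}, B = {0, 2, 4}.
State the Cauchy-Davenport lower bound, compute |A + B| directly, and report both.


Cauchy-Davenport: |A + B| ≥ min(p, |A| + |B| - 1) for A, B nonempty in Z/pZ.
|A| = 2, |B| = 3, p = 5.
CD lower bound = min(5, 2 + 3 - 1) = min(5, 4) = 4.
Compute A + B mod 5 directly:
a = 2: 2+0=2, 2+2=4, 2+4=1
a = 3: 3+0=3, 3+2=0, 3+4=2
A + B = {0, 1, 2, 3, 4}, so |A + B| = 5.
Verify: 5 ≥ 4? Yes ✓.

CD lower bound = 4, actual |A + B| = 5.


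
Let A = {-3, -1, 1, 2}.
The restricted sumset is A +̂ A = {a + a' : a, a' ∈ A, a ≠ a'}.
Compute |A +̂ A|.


Restricted sumset: A +̂ A = {a + a' : a ∈ A, a' ∈ A, a ≠ a'}.
Equivalently, take A + A and drop any sum 2a that is achievable ONLY as a + a for a ∈ A (i.e. sums representable only with equal summands).
Enumerate pairs (a, a') with a < a' (symmetric, so each unordered pair gives one sum; this covers all a ≠ a'):
  -3 + -1 = -4
  -3 + 1 = -2
  -3 + 2 = -1
  -1 + 1 = 0
  -1 + 2 = 1
  1 + 2 = 3
Collected distinct sums: {-4, -2, -1, 0, 1, 3}
|A +̂ A| = 6
(Reference bound: |A +̂ A| ≥ 2|A| - 3 for |A| ≥ 2, with |A| = 4 giving ≥ 5.)

|A +̂ A| = 6


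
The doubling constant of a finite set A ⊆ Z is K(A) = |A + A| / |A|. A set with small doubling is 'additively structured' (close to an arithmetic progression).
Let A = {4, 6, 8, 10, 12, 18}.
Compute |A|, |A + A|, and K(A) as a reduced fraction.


|A| = 6.
Compute A + A by enumerating all 36 pairs.
A + A = {8, 10, 12, 14, 16, 18, 20, 22, 24, 26, 28, 30, 36}, so |A + A| = 13.
K = |A + A| / |A| = 13/6 (already in lowest terms) ≈ 2.1667.
Reference: AP of size 6 gives K = 11/6 ≈ 1.8333; a fully generic set of size 6 gives K ≈ 3.5000.

|A| = 6, |A + A| = 13, K = 13/6.


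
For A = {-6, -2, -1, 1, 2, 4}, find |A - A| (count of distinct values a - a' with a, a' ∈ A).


A - A = {a - a' : a, a' ∈ A}; |A| = 6.
Bounds: 2|A|-1 ≤ |A - A| ≤ |A|² - |A| + 1, i.e. 11 ≤ |A - A| ≤ 31.
Note: 0 ∈ A - A always (from a - a). The set is symmetric: if d ∈ A - A then -d ∈ A - A.
Enumerate nonzero differences d = a - a' with a > a' (then include -d):
Positive differences: {1, 2, 3, 4, 5, 6, 7, 8, 10}
Full difference set: {0} ∪ (positive diffs) ∪ (negative diffs).
|A - A| = 1 + 2·9 = 19 (matches direct enumeration: 19).

|A - A| = 19


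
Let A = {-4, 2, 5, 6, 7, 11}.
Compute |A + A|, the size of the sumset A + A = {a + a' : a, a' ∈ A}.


A + A = {a + a' : a, a' ∈ A}; |A| = 6.
General bounds: 2|A| - 1 ≤ |A + A| ≤ |A|(|A|+1)/2, i.e. 11 ≤ |A + A| ≤ 21.
Lower bound 2|A|-1 is attained iff A is an arithmetic progression.
Enumerate sums a + a' for a ≤ a' (symmetric, so this suffices):
a = -4: -4+-4=-8, -4+2=-2, -4+5=1, -4+6=2, -4+7=3, -4+11=7
a = 2: 2+2=4, 2+5=7, 2+6=8, 2+7=9, 2+11=13
a = 5: 5+5=10, 5+6=11, 5+7=12, 5+11=16
a = 6: 6+6=12, 6+7=13, 6+11=17
a = 7: 7+7=14, 7+11=18
a = 11: 11+11=22
Distinct sums: {-8, -2, 1, 2, 3, 4, 7, 8, 9, 10, 11, 12, 13, 14, 16, 17, 18, 22}
|A + A| = 18

|A + A| = 18


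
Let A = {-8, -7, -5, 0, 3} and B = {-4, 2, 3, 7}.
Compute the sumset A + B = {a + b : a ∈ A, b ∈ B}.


A + B = {a + b : a ∈ A, b ∈ B}.
Enumerate all |A|·|B| = 5·4 = 20 pairs (a, b) and collect distinct sums.
a = -8: -8+-4=-12, -8+2=-6, -8+3=-5, -8+7=-1
a = -7: -7+-4=-11, -7+2=-5, -7+3=-4, -7+7=0
a = -5: -5+-4=-9, -5+2=-3, -5+3=-2, -5+7=2
a = 0: 0+-4=-4, 0+2=2, 0+3=3, 0+7=7
a = 3: 3+-4=-1, 3+2=5, 3+3=6, 3+7=10
Collecting distinct sums: A + B = {-12, -11, -9, -6, -5, -4, -3, -2, -1, 0, 2, 3, 5, 6, 7, 10}
|A + B| = 16

A + B = {-12, -11, -9, -6, -5, -4, -3, -2, -1, 0, 2, 3, 5, 6, 7, 10}


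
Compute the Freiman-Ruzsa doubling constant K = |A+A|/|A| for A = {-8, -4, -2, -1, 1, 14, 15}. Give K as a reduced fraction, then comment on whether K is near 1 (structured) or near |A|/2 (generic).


|A| = 7.
Compute A + A by enumerating all 49 pairs.
A + A = {-16, -12, -10, -9, -8, -7, -6, -5, -4, -3, -2, -1, 0, 2, 6, 7, 10, 11, 12, 13, 14, 15, 16, 28, 29, 30}, so |A + A| = 26.
K = |A + A| / |A| = 26/7 (already in lowest terms) ≈ 3.7143.
Reference: AP of size 7 gives K = 13/7 ≈ 1.8571; a fully generic set of size 7 gives K ≈ 4.0000.

|A| = 7, |A + A| = 26, K = 26/7.


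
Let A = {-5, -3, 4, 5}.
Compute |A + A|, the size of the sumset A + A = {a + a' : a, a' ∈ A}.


A + A = {a + a' : a, a' ∈ A}; |A| = 4.
General bounds: 2|A| - 1 ≤ |A + A| ≤ |A|(|A|+1)/2, i.e. 7 ≤ |A + A| ≤ 10.
Lower bound 2|A|-1 is attained iff A is an arithmetic progression.
Enumerate sums a + a' for a ≤ a' (symmetric, so this suffices):
a = -5: -5+-5=-10, -5+-3=-8, -5+4=-1, -5+5=0
a = -3: -3+-3=-6, -3+4=1, -3+5=2
a = 4: 4+4=8, 4+5=9
a = 5: 5+5=10
Distinct sums: {-10, -8, -6, -1, 0, 1, 2, 8, 9, 10}
|A + A| = 10

|A + A| = 10


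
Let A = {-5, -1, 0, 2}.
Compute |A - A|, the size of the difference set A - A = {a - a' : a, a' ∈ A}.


A - A = {a - a' : a, a' ∈ A}; |A| = 4.
Bounds: 2|A|-1 ≤ |A - A| ≤ |A|² - |A| + 1, i.e. 7 ≤ |A - A| ≤ 13.
Note: 0 ∈ A - A always (from a - a). The set is symmetric: if d ∈ A - A then -d ∈ A - A.
Enumerate nonzero differences d = a - a' with a > a' (then include -d):
Positive differences: {1, 2, 3, 4, 5, 7}
Full difference set: {0} ∪ (positive diffs) ∪ (negative diffs).
|A - A| = 1 + 2·6 = 13 (matches direct enumeration: 13).

|A - A| = 13


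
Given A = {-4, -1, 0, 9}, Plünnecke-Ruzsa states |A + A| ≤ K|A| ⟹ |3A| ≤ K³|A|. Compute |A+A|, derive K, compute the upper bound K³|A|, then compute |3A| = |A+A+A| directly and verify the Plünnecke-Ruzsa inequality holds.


|A| = 4.
Step 1: Compute A + A by enumerating all 16 pairs.
A + A = {-8, -5, -4, -2, -1, 0, 5, 8, 9, 18}, so |A + A| = 10.
Step 2: Doubling constant K = |A + A|/|A| = 10/4 = 10/4 ≈ 2.5000.
Step 3: Plünnecke-Ruzsa gives |3A| ≤ K³·|A| = (2.5000)³ · 4 ≈ 62.5000.
Step 4: Compute 3A = A + A + A directly by enumerating all triples (a,b,c) ∈ A³; |3A| = 20.
Step 5: Check 20 ≤ 62.5000? Yes ✓.

K = 10/4, Plünnecke-Ruzsa bound K³|A| ≈ 62.5000, |3A| = 20, inequality holds.


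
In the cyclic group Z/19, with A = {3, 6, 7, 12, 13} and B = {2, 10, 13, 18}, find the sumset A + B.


Work in Z/19Z: reduce every sum a + b modulo 19.
Enumerate all 20 pairs:
a = 3: 3+2=5, 3+10=13, 3+13=16, 3+18=2
a = 6: 6+2=8, 6+10=16, 6+13=0, 6+18=5
a = 7: 7+2=9, 7+10=17, 7+13=1, 7+18=6
a = 12: 12+2=14, 12+10=3, 12+13=6, 12+18=11
a = 13: 13+2=15, 13+10=4, 13+13=7, 13+18=12
Distinct residues collected: {0, 1, 2, 3, 4, 5, 6, 7, 8, 9, 11, 12, 13, 14, 15, 16, 17}
|A + B| = 17 (out of 19 total residues).

A + B = {0, 1, 2, 3, 4, 5, 6, 7, 8, 9, 11, 12, 13, 14, 15, 16, 17}


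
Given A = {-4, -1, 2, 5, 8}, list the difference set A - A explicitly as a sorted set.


A - A = {a - a' : a, a' ∈ A}.
Compute a - a' for each ordered pair (a, a'):
a = -4: -4--4=0, -4--1=-3, -4-2=-6, -4-5=-9, -4-8=-12
a = -1: -1--4=3, -1--1=0, -1-2=-3, -1-5=-6, -1-8=-9
a = 2: 2--4=6, 2--1=3, 2-2=0, 2-5=-3, 2-8=-6
a = 5: 5--4=9, 5--1=6, 5-2=3, 5-5=0, 5-8=-3
a = 8: 8--4=12, 8--1=9, 8-2=6, 8-5=3, 8-8=0
Collecting distinct values (and noting 0 appears from a-a):
A - A = {-12, -9, -6, -3, 0, 3, 6, 9, 12}
|A - A| = 9

A - A = {-12, -9, -6, -3, 0, 3, 6, 9, 12}


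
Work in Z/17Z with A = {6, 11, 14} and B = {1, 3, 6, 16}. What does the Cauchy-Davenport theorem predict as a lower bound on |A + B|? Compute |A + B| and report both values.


Cauchy-Davenport: |A + B| ≥ min(p, |A| + |B| - 1) for A, B nonempty in Z/pZ.
|A| = 3, |B| = 4, p = 17.
CD lower bound = min(17, 3 + 4 - 1) = min(17, 6) = 6.
Compute A + B mod 17 directly:
a = 6: 6+1=7, 6+3=9, 6+6=12, 6+16=5
a = 11: 11+1=12, 11+3=14, 11+6=0, 11+16=10
a = 14: 14+1=15, 14+3=0, 14+6=3, 14+16=13
A + B = {0, 3, 5, 7, 9, 10, 12, 13, 14, 15}, so |A + B| = 10.
Verify: 10 ≥ 6? Yes ✓.

CD lower bound = 6, actual |A + B| = 10.


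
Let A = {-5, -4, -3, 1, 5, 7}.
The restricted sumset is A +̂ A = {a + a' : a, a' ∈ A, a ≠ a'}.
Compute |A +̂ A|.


Restricted sumset: A +̂ A = {a + a' : a ∈ A, a' ∈ A, a ≠ a'}.
Equivalently, take A + A and drop any sum 2a that is achievable ONLY as a + a for a ∈ A (i.e. sums representable only with equal summands).
Enumerate pairs (a, a') with a < a' (symmetric, so each unordered pair gives one sum; this covers all a ≠ a'):
  -5 + -4 = -9
  -5 + -3 = -8
  -5 + 1 = -4
  -5 + 5 = 0
  -5 + 7 = 2
  -4 + -3 = -7
  -4 + 1 = -3
  -4 + 5 = 1
  -4 + 7 = 3
  -3 + 1 = -2
  -3 + 5 = 2
  -3 + 7 = 4
  1 + 5 = 6
  1 + 7 = 8
  5 + 7 = 12
Collected distinct sums: {-9, -8, -7, -4, -3, -2, 0, 1, 2, 3, 4, 6, 8, 12}
|A +̂ A| = 14
(Reference bound: |A +̂ A| ≥ 2|A| - 3 for |A| ≥ 2, with |A| = 6 giving ≥ 9.)

|A +̂ A| = 14


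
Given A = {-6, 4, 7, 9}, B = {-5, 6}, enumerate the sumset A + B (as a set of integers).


A + B = {a + b : a ∈ A, b ∈ B}.
Enumerate all |A|·|B| = 4·2 = 8 pairs (a, b) and collect distinct sums.
a = -6: -6+-5=-11, -6+6=0
a = 4: 4+-5=-1, 4+6=10
a = 7: 7+-5=2, 7+6=13
a = 9: 9+-5=4, 9+6=15
Collecting distinct sums: A + B = {-11, -1, 0, 2, 4, 10, 13, 15}
|A + B| = 8

A + B = {-11, -1, 0, 2, 4, 10, 13, 15}


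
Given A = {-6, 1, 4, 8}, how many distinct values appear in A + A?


A + A = {a + a' : a, a' ∈ A}; |A| = 4.
General bounds: 2|A| - 1 ≤ |A + A| ≤ |A|(|A|+1)/2, i.e. 7 ≤ |A + A| ≤ 10.
Lower bound 2|A|-1 is attained iff A is an arithmetic progression.
Enumerate sums a + a' for a ≤ a' (symmetric, so this suffices):
a = -6: -6+-6=-12, -6+1=-5, -6+4=-2, -6+8=2
a = 1: 1+1=2, 1+4=5, 1+8=9
a = 4: 4+4=8, 4+8=12
a = 8: 8+8=16
Distinct sums: {-12, -5, -2, 2, 5, 8, 9, 12, 16}
|A + A| = 9

|A + A| = 9


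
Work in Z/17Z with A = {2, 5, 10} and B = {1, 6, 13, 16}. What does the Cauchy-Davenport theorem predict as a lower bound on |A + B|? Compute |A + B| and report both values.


Cauchy-Davenport: |A + B| ≥ min(p, |A| + |B| - 1) for A, B nonempty in Z/pZ.
|A| = 3, |B| = 4, p = 17.
CD lower bound = min(17, 3 + 4 - 1) = min(17, 6) = 6.
Compute A + B mod 17 directly:
a = 2: 2+1=3, 2+6=8, 2+13=15, 2+16=1
a = 5: 5+1=6, 5+6=11, 5+13=1, 5+16=4
a = 10: 10+1=11, 10+6=16, 10+13=6, 10+16=9
A + B = {1, 3, 4, 6, 8, 9, 11, 15, 16}, so |A + B| = 9.
Verify: 9 ≥ 6? Yes ✓.

CD lower bound = 6, actual |A + B| = 9.


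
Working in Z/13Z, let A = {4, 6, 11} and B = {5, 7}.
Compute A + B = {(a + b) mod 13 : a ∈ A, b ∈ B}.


Work in Z/13Z: reduce every sum a + b modulo 13.
Enumerate all 6 pairs:
a = 4: 4+5=9, 4+7=11
a = 6: 6+5=11, 6+7=0
a = 11: 11+5=3, 11+7=5
Distinct residues collected: {0, 3, 5, 9, 11}
|A + B| = 5 (out of 13 total residues).

A + B = {0, 3, 5, 9, 11}


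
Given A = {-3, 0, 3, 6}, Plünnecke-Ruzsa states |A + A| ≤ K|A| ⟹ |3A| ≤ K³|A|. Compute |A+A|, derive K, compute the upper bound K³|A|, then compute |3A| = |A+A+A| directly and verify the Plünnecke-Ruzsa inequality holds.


|A| = 4.
Step 1: Compute A + A by enumerating all 16 pairs.
A + A = {-6, -3, 0, 3, 6, 9, 12}, so |A + A| = 7.
Step 2: Doubling constant K = |A + A|/|A| = 7/4 = 7/4 ≈ 1.7500.
Step 3: Plünnecke-Ruzsa gives |3A| ≤ K³·|A| = (1.7500)³ · 4 ≈ 21.4375.
Step 4: Compute 3A = A + A + A directly by enumerating all triples (a,b,c) ∈ A³; |3A| = 10.
Step 5: Check 10 ≤ 21.4375? Yes ✓.

K = 7/4, Plünnecke-Ruzsa bound K³|A| ≈ 21.4375, |3A| = 10, inequality holds.


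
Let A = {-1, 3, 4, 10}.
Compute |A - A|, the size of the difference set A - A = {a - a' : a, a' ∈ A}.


A - A = {a - a' : a, a' ∈ A}; |A| = 4.
Bounds: 2|A|-1 ≤ |A - A| ≤ |A|² - |A| + 1, i.e. 7 ≤ |A - A| ≤ 13.
Note: 0 ∈ A - A always (from a - a). The set is symmetric: if d ∈ A - A then -d ∈ A - A.
Enumerate nonzero differences d = a - a' with a > a' (then include -d):
Positive differences: {1, 4, 5, 6, 7, 11}
Full difference set: {0} ∪ (positive diffs) ∪ (negative diffs).
|A - A| = 1 + 2·6 = 13 (matches direct enumeration: 13).

|A - A| = 13


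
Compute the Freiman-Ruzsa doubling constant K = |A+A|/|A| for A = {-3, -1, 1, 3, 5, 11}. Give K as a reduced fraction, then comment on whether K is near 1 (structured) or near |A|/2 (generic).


|A| = 6.
Compute A + A by enumerating all 36 pairs.
A + A = {-6, -4, -2, 0, 2, 4, 6, 8, 10, 12, 14, 16, 22}, so |A + A| = 13.
K = |A + A| / |A| = 13/6 (already in lowest terms) ≈ 2.1667.
Reference: AP of size 6 gives K = 11/6 ≈ 1.8333; a fully generic set of size 6 gives K ≈ 3.5000.

|A| = 6, |A + A| = 13, K = 13/6.


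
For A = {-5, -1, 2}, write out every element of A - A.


A - A = {a - a' : a, a' ∈ A}.
Compute a - a' for each ordered pair (a, a'):
a = -5: -5--5=0, -5--1=-4, -5-2=-7
a = -1: -1--5=4, -1--1=0, -1-2=-3
a = 2: 2--5=7, 2--1=3, 2-2=0
Collecting distinct values (and noting 0 appears from a-a):
A - A = {-7, -4, -3, 0, 3, 4, 7}
|A - A| = 7

A - A = {-7, -4, -3, 0, 3, 4, 7}


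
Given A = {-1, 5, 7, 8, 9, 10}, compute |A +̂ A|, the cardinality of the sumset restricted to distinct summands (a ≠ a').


Restricted sumset: A +̂ A = {a + a' : a ∈ A, a' ∈ A, a ≠ a'}.
Equivalently, take A + A and drop any sum 2a that is achievable ONLY as a + a for a ∈ A (i.e. sums representable only with equal summands).
Enumerate pairs (a, a') with a < a' (symmetric, so each unordered pair gives one sum; this covers all a ≠ a'):
  -1 + 5 = 4
  -1 + 7 = 6
  -1 + 8 = 7
  -1 + 9 = 8
  -1 + 10 = 9
  5 + 7 = 12
  5 + 8 = 13
  5 + 9 = 14
  5 + 10 = 15
  7 + 8 = 15
  7 + 9 = 16
  7 + 10 = 17
  8 + 9 = 17
  8 + 10 = 18
  9 + 10 = 19
Collected distinct sums: {4, 6, 7, 8, 9, 12, 13, 14, 15, 16, 17, 18, 19}
|A +̂ A| = 13
(Reference bound: |A +̂ A| ≥ 2|A| - 3 for |A| ≥ 2, with |A| = 6 giving ≥ 9.)

|A +̂ A| = 13


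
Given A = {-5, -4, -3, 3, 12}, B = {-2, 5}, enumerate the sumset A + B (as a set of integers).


A + B = {a + b : a ∈ A, b ∈ B}.
Enumerate all |A|·|B| = 5·2 = 10 pairs (a, b) and collect distinct sums.
a = -5: -5+-2=-7, -5+5=0
a = -4: -4+-2=-6, -4+5=1
a = -3: -3+-2=-5, -3+5=2
a = 3: 3+-2=1, 3+5=8
a = 12: 12+-2=10, 12+5=17
Collecting distinct sums: A + B = {-7, -6, -5, 0, 1, 2, 8, 10, 17}
|A + B| = 9

A + B = {-7, -6, -5, 0, 1, 2, 8, 10, 17}


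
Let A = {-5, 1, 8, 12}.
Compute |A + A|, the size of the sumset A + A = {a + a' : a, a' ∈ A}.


A + A = {a + a' : a, a' ∈ A}; |A| = 4.
General bounds: 2|A| - 1 ≤ |A + A| ≤ |A|(|A|+1)/2, i.e. 7 ≤ |A + A| ≤ 10.
Lower bound 2|A|-1 is attained iff A is an arithmetic progression.
Enumerate sums a + a' for a ≤ a' (symmetric, so this suffices):
a = -5: -5+-5=-10, -5+1=-4, -5+8=3, -5+12=7
a = 1: 1+1=2, 1+8=9, 1+12=13
a = 8: 8+8=16, 8+12=20
a = 12: 12+12=24
Distinct sums: {-10, -4, 2, 3, 7, 9, 13, 16, 20, 24}
|A + A| = 10

|A + A| = 10


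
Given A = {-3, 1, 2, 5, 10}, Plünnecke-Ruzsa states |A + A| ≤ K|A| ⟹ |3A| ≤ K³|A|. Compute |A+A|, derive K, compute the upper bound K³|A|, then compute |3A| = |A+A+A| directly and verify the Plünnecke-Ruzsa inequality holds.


|A| = 5.
Step 1: Compute A + A by enumerating all 25 pairs.
A + A = {-6, -2, -1, 2, 3, 4, 6, 7, 10, 11, 12, 15, 20}, so |A + A| = 13.
Step 2: Doubling constant K = |A + A|/|A| = 13/5 = 13/5 ≈ 2.6000.
Step 3: Plünnecke-Ruzsa gives |3A| ≤ K³·|A| = (2.6000)³ · 5 ≈ 87.8800.
Step 4: Compute 3A = A + A + A directly by enumerating all triples (a,b,c) ∈ A³; |3A| = 25.
Step 5: Check 25 ≤ 87.8800? Yes ✓.

K = 13/5, Plünnecke-Ruzsa bound K³|A| ≈ 87.8800, |3A| = 25, inequality holds.


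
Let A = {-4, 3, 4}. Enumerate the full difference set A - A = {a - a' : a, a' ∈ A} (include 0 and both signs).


A - A = {a - a' : a, a' ∈ A}.
Compute a - a' for each ordered pair (a, a'):
a = -4: -4--4=0, -4-3=-7, -4-4=-8
a = 3: 3--4=7, 3-3=0, 3-4=-1
a = 4: 4--4=8, 4-3=1, 4-4=0
Collecting distinct values (and noting 0 appears from a-a):
A - A = {-8, -7, -1, 0, 1, 7, 8}
|A - A| = 7

A - A = {-8, -7, -1, 0, 1, 7, 8}


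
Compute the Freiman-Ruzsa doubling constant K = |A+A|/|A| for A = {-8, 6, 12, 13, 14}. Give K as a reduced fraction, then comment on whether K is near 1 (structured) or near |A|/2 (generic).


|A| = 5.
Compute A + A by enumerating all 25 pairs.
A + A = {-16, -2, 4, 5, 6, 12, 18, 19, 20, 24, 25, 26, 27, 28}, so |A + A| = 14.
K = |A + A| / |A| = 14/5 (already in lowest terms) ≈ 2.8000.
Reference: AP of size 5 gives K = 9/5 ≈ 1.8000; a fully generic set of size 5 gives K ≈ 3.0000.

|A| = 5, |A + A| = 14, K = 14/5.


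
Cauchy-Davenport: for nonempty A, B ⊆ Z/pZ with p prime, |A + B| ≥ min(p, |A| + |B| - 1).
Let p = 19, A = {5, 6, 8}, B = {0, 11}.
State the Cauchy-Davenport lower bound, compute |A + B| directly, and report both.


Cauchy-Davenport: |A + B| ≥ min(p, |A| + |B| - 1) for A, B nonempty in Z/pZ.
|A| = 3, |B| = 2, p = 19.
CD lower bound = min(19, 3 + 2 - 1) = min(19, 4) = 4.
Compute A + B mod 19 directly:
a = 5: 5+0=5, 5+11=16
a = 6: 6+0=6, 6+11=17
a = 8: 8+0=8, 8+11=0
A + B = {0, 5, 6, 8, 16, 17}, so |A + B| = 6.
Verify: 6 ≥ 4? Yes ✓.

CD lower bound = 4, actual |A + B| = 6.


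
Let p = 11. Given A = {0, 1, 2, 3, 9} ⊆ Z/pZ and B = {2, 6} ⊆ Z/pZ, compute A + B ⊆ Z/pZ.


Work in Z/11Z: reduce every sum a + b modulo 11.
Enumerate all 10 pairs:
a = 0: 0+2=2, 0+6=6
a = 1: 1+2=3, 1+6=7
a = 2: 2+2=4, 2+6=8
a = 3: 3+2=5, 3+6=9
a = 9: 9+2=0, 9+6=4
Distinct residues collected: {0, 2, 3, 4, 5, 6, 7, 8, 9}
|A + B| = 9 (out of 11 total residues).

A + B = {0, 2, 3, 4, 5, 6, 7, 8, 9}


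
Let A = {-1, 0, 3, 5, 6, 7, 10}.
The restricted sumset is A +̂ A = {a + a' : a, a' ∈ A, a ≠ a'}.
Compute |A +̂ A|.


Restricted sumset: A +̂ A = {a + a' : a ∈ A, a' ∈ A, a ≠ a'}.
Equivalently, take A + A and drop any sum 2a that is achievable ONLY as a + a for a ∈ A (i.e. sums representable only with equal summands).
Enumerate pairs (a, a') with a < a' (symmetric, so each unordered pair gives one sum; this covers all a ≠ a'):
  -1 + 0 = -1
  -1 + 3 = 2
  -1 + 5 = 4
  -1 + 6 = 5
  -1 + 7 = 6
  -1 + 10 = 9
  0 + 3 = 3
  0 + 5 = 5
  0 + 6 = 6
  0 + 7 = 7
  0 + 10 = 10
  3 + 5 = 8
  3 + 6 = 9
  3 + 7 = 10
  3 + 10 = 13
  5 + 6 = 11
  5 + 7 = 12
  5 + 10 = 15
  6 + 7 = 13
  6 + 10 = 16
  7 + 10 = 17
Collected distinct sums: {-1, 2, 3, 4, 5, 6, 7, 8, 9, 10, 11, 12, 13, 15, 16, 17}
|A +̂ A| = 16
(Reference bound: |A +̂ A| ≥ 2|A| - 3 for |A| ≥ 2, with |A| = 7 giving ≥ 11.)

|A +̂ A| = 16


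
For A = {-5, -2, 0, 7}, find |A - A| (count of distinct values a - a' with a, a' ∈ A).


A - A = {a - a' : a, a' ∈ A}; |A| = 4.
Bounds: 2|A|-1 ≤ |A - A| ≤ |A|² - |A| + 1, i.e. 7 ≤ |A - A| ≤ 13.
Note: 0 ∈ A - A always (from a - a). The set is symmetric: if d ∈ A - A then -d ∈ A - A.
Enumerate nonzero differences d = a - a' with a > a' (then include -d):
Positive differences: {2, 3, 5, 7, 9, 12}
Full difference set: {0} ∪ (positive diffs) ∪ (negative diffs).
|A - A| = 1 + 2·6 = 13 (matches direct enumeration: 13).

|A - A| = 13


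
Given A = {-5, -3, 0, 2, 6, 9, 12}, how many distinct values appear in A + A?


A + A = {a + a' : a, a' ∈ A}; |A| = 7.
General bounds: 2|A| - 1 ≤ |A + A| ≤ |A|(|A|+1)/2, i.e. 13 ≤ |A + A| ≤ 28.
Lower bound 2|A|-1 is attained iff A is an arithmetic progression.
Enumerate sums a + a' for a ≤ a' (symmetric, so this suffices):
a = -5: -5+-5=-10, -5+-3=-8, -5+0=-5, -5+2=-3, -5+6=1, -5+9=4, -5+12=7
a = -3: -3+-3=-6, -3+0=-3, -3+2=-1, -3+6=3, -3+9=6, -3+12=9
a = 0: 0+0=0, 0+2=2, 0+6=6, 0+9=9, 0+12=12
a = 2: 2+2=4, 2+6=8, 2+9=11, 2+12=14
a = 6: 6+6=12, 6+9=15, 6+12=18
a = 9: 9+9=18, 9+12=21
a = 12: 12+12=24
Distinct sums: {-10, -8, -6, -5, -3, -1, 0, 1, 2, 3, 4, 6, 7, 8, 9, 11, 12, 14, 15, 18, 21, 24}
|A + A| = 22

|A + A| = 22


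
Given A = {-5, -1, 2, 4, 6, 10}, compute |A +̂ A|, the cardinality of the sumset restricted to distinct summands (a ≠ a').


Restricted sumset: A +̂ A = {a + a' : a ∈ A, a' ∈ A, a ≠ a'}.
Equivalently, take A + A and drop any sum 2a that is achievable ONLY as a + a for a ∈ A (i.e. sums representable only with equal summands).
Enumerate pairs (a, a') with a < a' (symmetric, so each unordered pair gives one sum; this covers all a ≠ a'):
  -5 + -1 = -6
  -5 + 2 = -3
  -5 + 4 = -1
  -5 + 6 = 1
  -5 + 10 = 5
  -1 + 2 = 1
  -1 + 4 = 3
  -1 + 6 = 5
  -1 + 10 = 9
  2 + 4 = 6
  2 + 6 = 8
  2 + 10 = 12
  4 + 6 = 10
  4 + 10 = 14
  6 + 10 = 16
Collected distinct sums: {-6, -3, -1, 1, 3, 5, 6, 8, 9, 10, 12, 14, 16}
|A +̂ A| = 13
(Reference bound: |A +̂ A| ≥ 2|A| - 3 for |A| ≥ 2, with |A| = 6 giving ≥ 9.)

|A +̂ A| = 13


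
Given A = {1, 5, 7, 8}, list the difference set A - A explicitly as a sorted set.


A - A = {a - a' : a, a' ∈ A}.
Compute a - a' for each ordered pair (a, a'):
a = 1: 1-1=0, 1-5=-4, 1-7=-6, 1-8=-7
a = 5: 5-1=4, 5-5=0, 5-7=-2, 5-8=-3
a = 7: 7-1=6, 7-5=2, 7-7=0, 7-8=-1
a = 8: 8-1=7, 8-5=3, 8-7=1, 8-8=0
Collecting distinct values (and noting 0 appears from a-a):
A - A = {-7, -6, -4, -3, -2, -1, 0, 1, 2, 3, 4, 6, 7}
|A - A| = 13

A - A = {-7, -6, -4, -3, -2, -1, 0, 1, 2, 3, 4, 6, 7}


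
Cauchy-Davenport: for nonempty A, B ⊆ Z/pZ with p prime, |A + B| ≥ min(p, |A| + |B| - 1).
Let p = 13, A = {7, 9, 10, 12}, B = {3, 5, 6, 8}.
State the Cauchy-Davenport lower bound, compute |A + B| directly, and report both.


Cauchy-Davenport: |A + B| ≥ min(p, |A| + |B| - 1) for A, B nonempty in Z/pZ.
|A| = 4, |B| = 4, p = 13.
CD lower bound = min(13, 4 + 4 - 1) = min(13, 7) = 7.
Compute A + B mod 13 directly:
a = 7: 7+3=10, 7+5=12, 7+6=0, 7+8=2
a = 9: 9+3=12, 9+5=1, 9+6=2, 9+8=4
a = 10: 10+3=0, 10+5=2, 10+6=3, 10+8=5
a = 12: 12+3=2, 12+5=4, 12+6=5, 12+8=7
A + B = {0, 1, 2, 3, 4, 5, 7, 10, 12}, so |A + B| = 9.
Verify: 9 ≥ 7? Yes ✓.

CD lower bound = 7, actual |A + B| = 9.


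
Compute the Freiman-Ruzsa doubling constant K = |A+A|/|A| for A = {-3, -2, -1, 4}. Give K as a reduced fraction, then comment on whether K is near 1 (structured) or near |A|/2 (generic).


|A| = 4.
Compute A + A by enumerating all 16 pairs.
A + A = {-6, -5, -4, -3, -2, 1, 2, 3, 8}, so |A + A| = 9.
K = |A + A| / |A| = 9/4 (already in lowest terms) ≈ 2.2500.
Reference: AP of size 4 gives K = 7/4 ≈ 1.7500; a fully generic set of size 4 gives K ≈ 2.5000.

|A| = 4, |A + A| = 9, K = 9/4.


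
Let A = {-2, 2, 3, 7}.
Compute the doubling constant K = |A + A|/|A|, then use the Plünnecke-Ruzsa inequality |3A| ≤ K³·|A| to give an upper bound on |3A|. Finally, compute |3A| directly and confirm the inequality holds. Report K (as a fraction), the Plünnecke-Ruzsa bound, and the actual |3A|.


|A| = 4.
Step 1: Compute A + A by enumerating all 16 pairs.
A + A = {-4, 0, 1, 4, 5, 6, 9, 10, 14}, so |A + A| = 9.
Step 2: Doubling constant K = |A + A|/|A| = 9/4 = 9/4 ≈ 2.2500.
Step 3: Plünnecke-Ruzsa gives |3A| ≤ K³·|A| = (2.2500)³ · 4 ≈ 45.5625.
Step 4: Compute 3A = A + A + A directly by enumerating all triples (a,b,c) ∈ A³; |3A| = 16.
Step 5: Check 16 ≤ 45.5625? Yes ✓.

K = 9/4, Plünnecke-Ruzsa bound K³|A| ≈ 45.5625, |3A| = 16, inequality holds.


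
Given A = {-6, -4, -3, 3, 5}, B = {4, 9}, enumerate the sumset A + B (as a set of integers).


A + B = {a + b : a ∈ A, b ∈ B}.
Enumerate all |A|·|B| = 5·2 = 10 pairs (a, b) and collect distinct sums.
a = -6: -6+4=-2, -6+9=3
a = -4: -4+4=0, -4+9=5
a = -3: -3+4=1, -3+9=6
a = 3: 3+4=7, 3+9=12
a = 5: 5+4=9, 5+9=14
Collecting distinct sums: A + B = {-2, 0, 1, 3, 5, 6, 7, 9, 12, 14}
|A + B| = 10

A + B = {-2, 0, 1, 3, 5, 6, 7, 9, 12, 14}


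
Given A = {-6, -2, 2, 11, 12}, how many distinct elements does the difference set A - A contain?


A - A = {a - a' : a, a' ∈ A}; |A| = 5.
Bounds: 2|A|-1 ≤ |A - A| ≤ |A|² - |A| + 1, i.e. 9 ≤ |A - A| ≤ 21.
Note: 0 ∈ A - A always (from a - a). The set is symmetric: if d ∈ A - A then -d ∈ A - A.
Enumerate nonzero differences d = a - a' with a > a' (then include -d):
Positive differences: {1, 4, 8, 9, 10, 13, 14, 17, 18}
Full difference set: {0} ∪ (positive diffs) ∪ (negative diffs).
|A - A| = 1 + 2·9 = 19 (matches direct enumeration: 19).

|A - A| = 19


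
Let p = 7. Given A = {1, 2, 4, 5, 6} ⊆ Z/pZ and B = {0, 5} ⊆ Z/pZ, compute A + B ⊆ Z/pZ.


Work in Z/7Z: reduce every sum a + b modulo 7.
Enumerate all 10 pairs:
a = 1: 1+0=1, 1+5=6
a = 2: 2+0=2, 2+5=0
a = 4: 4+0=4, 4+5=2
a = 5: 5+0=5, 5+5=3
a = 6: 6+0=6, 6+5=4
Distinct residues collected: {0, 1, 2, 3, 4, 5, 6}
|A + B| = 7 (out of 7 total residues).

A + B = {0, 1, 2, 3, 4, 5, 6}


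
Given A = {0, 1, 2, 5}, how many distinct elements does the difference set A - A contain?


A - A = {a - a' : a, a' ∈ A}; |A| = 4.
Bounds: 2|A|-1 ≤ |A - A| ≤ |A|² - |A| + 1, i.e. 7 ≤ |A - A| ≤ 13.
Note: 0 ∈ A - A always (from a - a). The set is symmetric: if d ∈ A - A then -d ∈ A - A.
Enumerate nonzero differences d = a - a' with a > a' (then include -d):
Positive differences: {1, 2, 3, 4, 5}
Full difference set: {0} ∪ (positive diffs) ∪ (negative diffs).
|A - A| = 1 + 2·5 = 11 (matches direct enumeration: 11).

|A - A| = 11


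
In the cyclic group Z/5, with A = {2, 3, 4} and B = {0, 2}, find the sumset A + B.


Work in Z/5Z: reduce every sum a + b modulo 5.
Enumerate all 6 pairs:
a = 2: 2+0=2, 2+2=4
a = 3: 3+0=3, 3+2=0
a = 4: 4+0=4, 4+2=1
Distinct residues collected: {0, 1, 2, 3, 4}
|A + B| = 5 (out of 5 total residues).

A + B = {0, 1, 2, 3, 4}


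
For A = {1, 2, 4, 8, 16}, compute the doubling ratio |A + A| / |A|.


|A| = 5.
Compute A + A by enumerating all 25 pairs.
A + A = {2, 3, 4, 5, 6, 8, 9, 10, 12, 16, 17, 18, 20, 24, 32}, so |A + A| = 15.
K = |A + A| / |A| = 15/5 = 3/1 ≈ 3.0000.
Reference: AP of size 5 gives K = 9/5 ≈ 1.8000; a fully generic set of size 5 gives K ≈ 3.0000.

|A| = 5, |A + A| = 15, K = 15/5 = 3/1.


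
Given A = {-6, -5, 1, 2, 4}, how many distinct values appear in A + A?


A + A = {a + a' : a, a' ∈ A}; |A| = 5.
General bounds: 2|A| - 1 ≤ |A + A| ≤ |A|(|A|+1)/2, i.e. 9 ≤ |A + A| ≤ 15.
Lower bound 2|A|-1 is attained iff A is an arithmetic progression.
Enumerate sums a + a' for a ≤ a' (symmetric, so this suffices):
a = -6: -6+-6=-12, -6+-5=-11, -6+1=-5, -6+2=-4, -6+4=-2
a = -5: -5+-5=-10, -5+1=-4, -5+2=-3, -5+4=-1
a = 1: 1+1=2, 1+2=3, 1+4=5
a = 2: 2+2=4, 2+4=6
a = 4: 4+4=8
Distinct sums: {-12, -11, -10, -5, -4, -3, -2, -1, 2, 3, 4, 5, 6, 8}
|A + A| = 14

|A + A| = 14


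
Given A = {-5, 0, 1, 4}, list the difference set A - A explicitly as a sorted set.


A - A = {a - a' : a, a' ∈ A}.
Compute a - a' for each ordered pair (a, a'):
a = -5: -5--5=0, -5-0=-5, -5-1=-6, -5-4=-9
a = 0: 0--5=5, 0-0=0, 0-1=-1, 0-4=-4
a = 1: 1--5=6, 1-0=1, 1-1=0, 1-4=-3
a = 4: 4--5=9, 4-0=4, 4-1=3, 4-4=0
Collecting distinct values (and noting 0 appears from a-a):
A - A = {-9, -6, -5, -4, -3, -1, 0, 1, 3, 4, 5, 6, 9}
|A - A| = 13

A - A = {-9, -6, -5, -4, -3, -1, 0, 1, 3, 4, 5, 6, 9}


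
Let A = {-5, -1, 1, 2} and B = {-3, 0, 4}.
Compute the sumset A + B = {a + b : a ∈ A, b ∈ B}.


A + B = {a + b : a ∈ A, b ∈ B}.
Enumerate all |A|·|B| = 4·3 = 12 pairs (a, b) and collect distinct sums.
a = -5: -5+-3=-8, -5+0=-5, -5+4=-1
a = -1: -1+-3=-4, -1+0=-1, -1+4=3
a = 1: 1+-3=-2, 1+0=1, 1+4=5
a = 2: 2+-3=-1, 2+0=2, 2+4=6
Collecting distinct sums: A + B = {-8, -5, -4, -2, -1, 1, 2, 3, 5, 6}
|A + B| = 10

A + B = {-8, -5, -4, -2, -1, 1, 2, 3, 5, 6}


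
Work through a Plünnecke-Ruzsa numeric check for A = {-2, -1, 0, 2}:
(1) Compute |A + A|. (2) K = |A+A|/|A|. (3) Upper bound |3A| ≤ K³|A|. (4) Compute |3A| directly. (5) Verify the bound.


|A| = 4.
Step 1: Compute A + A by enumerating all 16 pairs.
A + A = {-4, -3, -2, -1, 0, 1, 2, 4}, so |A + A| = 8.
Step 2: Doubling constant K = |A + A|/|A| = 8/4 = 8/4 ≈ 2.0000.
Step 3: Plünnecke-Ruzsa gives |3A| ≤ K³·|A| = (2.0000)³ · 4 ≈ 32.0000.
Step 4: Compute 3A = A + A + A directly by enumerating all triples (a,b,c) ∈ A³; |3A| = 12.
Step 5: Check 12 ≤ 32.0000? Yes ✓.

K = 8/4, Plünnecke-Ruzsa bound K³|A| ≈ 32.0000, |3A| = 12, inequality holds.


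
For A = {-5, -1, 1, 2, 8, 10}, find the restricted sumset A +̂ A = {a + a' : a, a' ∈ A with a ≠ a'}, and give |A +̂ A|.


Restricted sumset: A +̂ A = {a + a' : a ∈ A, a' ∈ A, a ≠ a'}.
Equivalently, take A + A and drop any sum 2a that is achievable ONLY as a + a for a ∈ A (i.e. sums representable only with equal summands).
Enumerate pairs (a, a') with a < a' (symmetric, so each unordered pair gives one sum; this covers all a ≠ a'):
  -5 + -1 = -6
  -5 + 1 = -4
  -5 + 2 = -3
  -5 + 8 = 3
  -5 + 10 = 5
  -1 + 1 = 0
  -1 + 2 = 1
  -1 + 8 = 7
  -1 + 10 = 9
  1 + 2 = 3
  1 + 8 = 9
  1 + 10 = 11
  2 + 8 = 10
  2 + 10 = 12
  8 + 10 = 18
Collected distinct sums: {-6, -4, -3, 0, 1, 3, 5, 7, 9, 10, 11, 12, 18}
|A +̂ A| = 13
(Reference bound: |A +̂ A| ≥ 2|A| - 3 for |A| ≥ 2, with |A| = 6 giving ≥ 9.)

|A +̂ A| = 13


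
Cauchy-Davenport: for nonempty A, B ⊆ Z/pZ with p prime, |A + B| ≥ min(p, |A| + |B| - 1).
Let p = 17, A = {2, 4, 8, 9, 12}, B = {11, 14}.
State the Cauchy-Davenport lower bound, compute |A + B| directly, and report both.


Cauchy-Davenport: |A + B| ≥ min(p, |A| + |B| - 1) for A, B nonempty in Z/pZ.
|A| = 5, |B| = 2, p = 17.
CD lower bound = min(17, 5 + 2 - 1) = min(17, 6) = 6.
Compute A + B mod 17 directly:
a = 2: 2+11=13, 2+14=16
a = 4: 4+11=15, 4+14=1
a = 8: 8+11=2, 8+14=5
a = 9: 9+11=3, 9+14=6
a = 12: 12+11=6, 12+14=9
A + B = {1, 2, 3, 5, 6, 9, 13, 15, 16}, so |A + B| = 9.
Verify: 9 ≥ 6? Yes ✓.

CD lower bound = 6, actual |A + B| = 9.


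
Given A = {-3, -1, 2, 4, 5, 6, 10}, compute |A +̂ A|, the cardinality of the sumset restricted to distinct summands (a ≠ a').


Restricted sumset: A +̂ A = {a + a' : a ∈ A, a' ∈ A, a ≠ a'}.
Equivalently, take A + A and drop any sum 2a that is achievable ONLY as a + a for a ∈ A (i.e. sums representable only with equal summands).
Enumerate pairs (a, a') with a < a' (symmetric, so each unordered pair gives one sum; this covers all a ≠ a'):
  -3 + -1 = -4
  -3 + 2 = -1
  -3 + 4 = 1
  -3 + 5 = 2
  -3 + 6 = 3
  -3 + 10 = 7
  -1 + 2 = 1
  -1 + 4 = 3
  -1 + 5 = 4
  -1 + 6 = 5
  -1 + 10 = 9
  2 + 4 = 6
  2 + 5 = 7
  2 + 6 = 8
  2 + 10 = 12
  4 + 5 = 9
  4 + 6 = 10
  4 + 10 = 14
  5 + 6 = 11
  5 + 10 = 15
  6 + 10 = 16
Collected distinct sums: {-4, -1, 1, 2, 3, 4, 5, 6, 7, 8, 9, 10, 11, 12, 14, 15, 16}
|A +̂ A| = 17
(Reference bound: |A +̂ A| ≥ 2|A| - 3 for |A| ≥ 2, with |A| = 7 giving ≥ 11.)

|A +̂ A| = 17


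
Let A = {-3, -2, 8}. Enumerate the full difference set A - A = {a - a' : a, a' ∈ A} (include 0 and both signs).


A - A = {a - a' : a, a' ∈ A}.
Compute a - a' for each ordered pair (a, a'):
a = -3: -3--3=0, -3--2=-1, -3-8=-11
a = -2: -2--3=1, -2--2=0, -2-8=-10
a = 8: 8--3=11, 8--2=10, 8-8=0
Collecting distinct values (and noting 0 appears from a-a):
A - A = {-11, -10, -1, 0, 1, 10, 11}
|A - A| = 7

A - A = {-11, -10, -1, 0, 1, 10, 11}


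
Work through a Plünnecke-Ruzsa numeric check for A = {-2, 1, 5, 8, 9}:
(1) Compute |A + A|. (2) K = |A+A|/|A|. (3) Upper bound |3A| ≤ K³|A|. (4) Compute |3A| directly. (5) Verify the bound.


|A| = 5.
Step 1: Compute A + A by enumerating all 25 pairs.
A + A = {-4, -1, 2, 3, 6, 7, 9, 10, 13, 14, 16, 17, 18}, so |A + A| = 13.
Step 2: Doubling constant K = |A + A|/|A| = 13/5 = 13/5 ≈ 2.6000.
Step 3: Plünnecke-Ruzsa gives |3A| ≤ K³·|A| = (2.6000)³ · 5 ≈ 87.8800.
Step 4: Compute 3A = A + A + A directly by enumerating all triples (a,b,c) ∈ A³; |3A| = 25.
Step 5: Check 25 ≤ 87.8800? Yes ✓.

K = 13/5, Plünnecke-Ruzsa bound K³|A| ≈ 87.8800, |3A| = 25, inequality holds.


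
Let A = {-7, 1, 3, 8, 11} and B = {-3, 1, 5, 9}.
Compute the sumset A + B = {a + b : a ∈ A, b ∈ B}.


A + B = {a + b : a ∈ A, b ∈ B}.
Enumerate all |A|·|B| = 5·4 = 20 pairs (a, b) and collect distinct sums.
a = -7: -7+-3=-10, -7+1=-6, -7+5=-2, -7+9=2
a = 1: 1+-3=-2, 1+1=2, 1+5=6, 1+9=10
a = 3: 3+-3=0, 3+1=4, 3+5=8, 3+9=12
a = 8: 8+-3=5, 8+1=9, 8+5=13, 8+9=17
a = 11: 11+-3=8, 11+1=12, 11+5=16, 11+9=20
Collecting distinct sums: A + B = {-10, -6, -2, 0, 2, 4, 5, 6, 8, 9, 10, 12, 13, 16, 17, 20}
|A + B| = 16

A + B = {-10, -6, -2, 0, 2, 4, 5, 6, 8, 9, 10, 12, 13, 16, 17, 20}


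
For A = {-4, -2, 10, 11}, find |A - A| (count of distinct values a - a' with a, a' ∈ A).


A - A = {a - a' : a, a' ∈ A}; |A| = 4.
Bounds: 2|A|-1 ≤ |A - A| ≤ |A|² - |A| + 1, i.e. 7 ≤ |A - A| ≤ 13.
Note: 0 ∈ A - A always (from a - a). The set is symmetric: if d ∈ A - A then -d ∈ A - A.
Enumerate nonzero differences d = a - a' with a > a' (then include -d):
Positive differences: {1, 2, 12, 13, 14, 15}
Full difference set: {0} ∪ (positive diffs) ∪ (negative diffs).
|A - A| = 1 + 2·6 = 13 (matches direct enumeration: 13).

|A - A| = 13


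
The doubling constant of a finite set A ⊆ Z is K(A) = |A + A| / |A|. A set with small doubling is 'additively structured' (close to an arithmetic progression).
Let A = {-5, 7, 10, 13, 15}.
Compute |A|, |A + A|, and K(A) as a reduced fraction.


|A| = 5.
Compute A + A by enumerating all 25 pairs.
A + A = {-10, 2, 5, 8, 10, 14, 17, 20, 22, 23, 25, 26, 28, 30}, so |A + A| = 14.
K = |A + A| / |A| = 14/5 (already in lowest terms) ≈ 2.8000.
Reference: AP of size 5 gives K = 9/5 ≈ 1.8000; a fully generic set of size 5 gives K ≈ 3.0000.

|A| = 5, |A + A| = 14, K = 14/5.


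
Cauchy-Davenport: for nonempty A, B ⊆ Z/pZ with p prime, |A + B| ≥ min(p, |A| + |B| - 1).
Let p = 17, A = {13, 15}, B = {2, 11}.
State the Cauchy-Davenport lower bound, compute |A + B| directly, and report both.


Cauchy-Davenport: |A + B| ≥ min(p, |A| + |B| - 1) for A, B nonempty in Z/pZ.
|A| = 2, |B| = 2, p = 17.
CD lower bound = min(17, 2 + 2 - 1) = min(17, 3) = 3.
Compute A + B mod 17 directly:
a = 13: 13+2=15, 13+11=7
a = 15: 15+2=0, 15+11=9
A + B = {0, 7, 9, 15}, so |A + B| = 4.
Verify: 4 ≥ 3? Yes ✓.

CD lower bound = 3, actual |A + B| = 4.


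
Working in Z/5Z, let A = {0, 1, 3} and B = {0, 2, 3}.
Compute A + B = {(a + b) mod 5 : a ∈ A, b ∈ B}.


Work in Z/5Z: reduce every sum a + b modulo 5.
Enumerate all 9 pairs:
a = 0: 0+0=0, 0+2=2, 0+3=3
a = 1: 1+0=1, 1+2=3, 1+3=4
a = 3: 3+0=3, 3+2=0, 3+3=1
Distinct residues collected: {0, 1, 2, 3, 4}
|A + B| = 5 (out of 5 total residues).

A + B = {0, 1, 2, 3, 4}
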